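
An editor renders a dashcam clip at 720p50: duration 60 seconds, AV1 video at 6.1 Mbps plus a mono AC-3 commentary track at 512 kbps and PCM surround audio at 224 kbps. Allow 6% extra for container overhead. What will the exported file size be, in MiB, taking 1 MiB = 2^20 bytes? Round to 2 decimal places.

Audio total: 512 + 224 = 736 kbps = 0.736 Mbps.
Total bitrate: 6.1 + 0.736 = 6.836 Mbps.
Stream data: 6.836 Mbps × 60 s = 410.2 Mb.
With 6% container overhead: ×1.06.
434.8 Mb = 54,346,200 bytes ÷ 1,048,576 = 51.83 MiB.

51.83 MiB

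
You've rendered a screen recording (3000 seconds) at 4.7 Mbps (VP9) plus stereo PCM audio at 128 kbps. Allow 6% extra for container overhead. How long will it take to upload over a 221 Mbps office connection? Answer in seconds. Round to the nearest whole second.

Audio: 128 kbps = 0.128 Mbps.
Total bitrate: 4.828 Mbps.
File: 4.828 Mbps × 3000 s = 14484.0 Mb.
With 6% container overhead: ×1.06. → 15353.0 Mb.
At 221 Mbps: 15353.0 / 221 = 69.5 s ≈ 69.5 seconds.

69 seconds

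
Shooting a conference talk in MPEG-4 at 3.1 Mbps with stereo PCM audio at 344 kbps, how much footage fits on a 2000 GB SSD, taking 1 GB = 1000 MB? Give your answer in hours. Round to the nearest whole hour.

1290 hours

Audio: 344 kbps = 0.344 Mbps.
Total bitrate: 3.1 + 0.344 = 3.444 Mbps.
Capacity: 2000 GB = 16,000,000 Mb.
Recording time: 16,000,000 / 3.444 = 4,645,761 s ≈ 1,290 hours.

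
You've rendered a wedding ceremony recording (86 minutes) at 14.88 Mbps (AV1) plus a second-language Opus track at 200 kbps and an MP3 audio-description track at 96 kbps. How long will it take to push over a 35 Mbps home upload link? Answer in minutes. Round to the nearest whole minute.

86 min = 5160 s
Audio total: 200 + 96 = 296 kbps = 0.296 Mbps.
Total bitrate: 15.176 Mbps.
File: 15.176 Mbps × 5160 s = 78308.2 Mb.
At 35 Mbps: 78308.2 / 35 = 2237.4 s ≈ 37.3 minutes.

37 minutes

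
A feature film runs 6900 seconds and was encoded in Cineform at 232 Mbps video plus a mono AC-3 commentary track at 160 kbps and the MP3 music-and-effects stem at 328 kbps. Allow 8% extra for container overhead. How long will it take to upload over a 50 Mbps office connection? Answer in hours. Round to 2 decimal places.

9.63 hours

Audio total: 160 + 328 = 488 kbps = 0.488 Mbps.
Total bitrate: 232.488 Mbps.
File: 232.488 Mbps × 6900 s = 1604167.2 Mb.
With 8% container overhead: ×1.08. → 1732500.6 Mb.
At 50 Mbps: 1732500.6 / 50 = 34650.0 s ≈ 9.63 hours.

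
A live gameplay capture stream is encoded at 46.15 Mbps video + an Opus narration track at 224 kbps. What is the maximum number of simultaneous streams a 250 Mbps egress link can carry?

Audio: 224 kbps = 0.224 Mbps.
Per-viewer media rate: 46.374 Mbps.
250 Mbps = 250.0 Mbps; 250.0 / 46.374 = 5.39 → 5 viewers.

5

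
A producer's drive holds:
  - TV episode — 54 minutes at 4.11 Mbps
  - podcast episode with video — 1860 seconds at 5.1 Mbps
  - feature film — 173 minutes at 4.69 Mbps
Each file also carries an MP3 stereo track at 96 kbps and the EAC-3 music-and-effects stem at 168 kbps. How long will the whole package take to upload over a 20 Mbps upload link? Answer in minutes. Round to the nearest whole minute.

Audio total: 96 + 168 = 264 kbps = 0.264 Mbps.
TV episode: 4.374 Mbps × 3240 s = 14171.8 Mb
podcast episode with video: 5.364 Mbps × 1860 s = 9977.0 Mb
feature film: 4.954 Mbps × 10380 s = 51422.5 Mb
Total: 75571.3 Mb = 9446.4 MB.
At 20 Mbps: 75571.3 / 20 = 3779 s ≈ 63 minutes.

63 minutes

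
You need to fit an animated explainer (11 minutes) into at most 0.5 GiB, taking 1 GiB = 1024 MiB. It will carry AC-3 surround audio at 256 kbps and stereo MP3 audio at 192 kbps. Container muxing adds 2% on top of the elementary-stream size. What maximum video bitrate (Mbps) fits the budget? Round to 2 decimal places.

5.93 Mbps

Budget: 0.5 GiB = 4295.0 Mb.
Stream payload after overhead: 4295.0 / 1.02 = 4210.8 Mb.
11 min = 660 s
Total bitrate budget: 4210.8 Mb / 660 s = 6.380 Mbps.
Audio total: 256 + 192 = 448 kbps = 0.448 Mbps.
Video: 6.380 − 0.448 = 5.932 Mbps.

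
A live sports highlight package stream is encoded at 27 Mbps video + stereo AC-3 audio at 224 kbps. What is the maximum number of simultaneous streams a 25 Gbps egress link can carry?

Audio: 224 kbps = 0.224 Mbps.
Per-viewer media rate: 27.224 Mbps.
25 Gbps = 25,000 Mbps; 25,000 / 27.224 = 918.31 → 918 viewers.

918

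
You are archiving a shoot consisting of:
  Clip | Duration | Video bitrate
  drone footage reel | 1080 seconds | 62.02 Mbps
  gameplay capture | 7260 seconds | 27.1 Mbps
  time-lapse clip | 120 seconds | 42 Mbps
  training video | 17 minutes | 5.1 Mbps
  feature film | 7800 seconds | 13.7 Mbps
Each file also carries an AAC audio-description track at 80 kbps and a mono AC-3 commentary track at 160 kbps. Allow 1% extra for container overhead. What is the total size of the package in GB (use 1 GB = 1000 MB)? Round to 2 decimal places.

Audio total: 80 + 160 = 240 kbps = 0.240 Mbps.
drone footage reel: 62.260 Mbps × 1080 s × 1.01 = 67913.2 Mb
gameplay capture: 27.340 Mbps × 7260 s × 1.01 = 200473.3 Mb
time-lapse clip: 42.240 Mbps × 120 s × 1.01 = 5119.5 Mb
training video: 5.340 Mbps × 1020 s × 1.01 = 5501.3 Mb
feature film: 13.940 Mbps × 7800 s × 1.01 = 109819.3 Mb
Total: 388826.6 Mb = 48603.3 MB.
= 48.60 GB.

48.60 GB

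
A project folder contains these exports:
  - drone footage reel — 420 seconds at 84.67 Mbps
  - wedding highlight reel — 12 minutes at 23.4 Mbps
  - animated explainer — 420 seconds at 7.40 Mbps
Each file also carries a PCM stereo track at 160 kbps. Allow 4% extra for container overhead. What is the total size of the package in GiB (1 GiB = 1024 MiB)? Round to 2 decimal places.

6.75 GiB

Audio: 160 kbps = 0.160 Mbps.
drone footage reel: 84.830 Mbps × 420 s × 1.04 = 37053.7 Mb
wedding highlight reel: 23.560 Mbps × 720 s × 1.04 = 17641.7 Mb
animated explainer: 7.560 Mbps × 420 s × 1.04 = 3302.2 Mb
Total: 57997.7 Mb = 7249.7 MB.
= 6.752 GiB.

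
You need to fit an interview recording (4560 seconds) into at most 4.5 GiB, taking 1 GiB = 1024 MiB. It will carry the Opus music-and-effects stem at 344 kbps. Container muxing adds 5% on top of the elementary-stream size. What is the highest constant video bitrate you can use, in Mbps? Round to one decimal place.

7.7 Mbps

Budget: 4.5 GiB = 38654.7 Mb.
Stream payload after overhead: 38654.7 / 1.05 = 36814.0 Mb.
Total bitrate budget: 36814.0 Mb / 4560 s = 8.073 Mbps.
Audio: 344 kbps = 0.344 Mbps.
Video: 8.073 − 0.344 = 7.729 Mbps.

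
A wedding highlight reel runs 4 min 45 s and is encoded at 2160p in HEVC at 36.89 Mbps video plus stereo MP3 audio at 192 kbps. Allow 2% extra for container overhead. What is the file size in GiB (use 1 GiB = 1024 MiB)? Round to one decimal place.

4 min 45 s = 285 s
Audio: 192 kbps = 0.192 Mbps.
Total bitrate: 36.89 + 0.192 = 37.082 Mbps.
Stream data: 37.082 Mbps × 285 s = 10568.4 Mb.
With 2% container overhead: ×1.02.
10,780 Mb = 1,347,467,175 bytes ÷ 1,073,741,824 = 1.255 GiB.

1.3 GiB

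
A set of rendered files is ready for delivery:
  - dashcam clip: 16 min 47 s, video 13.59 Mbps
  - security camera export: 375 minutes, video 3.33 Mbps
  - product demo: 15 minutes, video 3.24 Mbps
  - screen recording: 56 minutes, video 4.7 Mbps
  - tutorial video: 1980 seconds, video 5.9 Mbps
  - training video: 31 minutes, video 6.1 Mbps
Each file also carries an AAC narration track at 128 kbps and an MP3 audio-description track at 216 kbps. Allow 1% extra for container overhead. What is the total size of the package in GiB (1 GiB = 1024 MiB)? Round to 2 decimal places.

Audio total: 128 + 216 = 344 kbps = 0.344 Mbps.
dashcam clip: 13.934 Mbps × 1007 s × 1.01 = 14171.9 Mb
security camera export: 3.674 Mbps × 22500 s × 1.01 = 83491.6 Mb
product demo: 3.584 Mbps × 900 s × 1.01 = 3257.9 Mb
screen recording: 5.044 Mbps × 3360 s × 1.01 = 17117.3 Mb
tutorial video: 6.244 Mbps × 1980 s × 1.01 = 12486.8 Mb
training video: 6.444 Mbps × 1860 s × 1.01 = 12105.7 Mb
Total: 142631.1 Mb = 17828.9 MB.
= 16.60 GiB.

16.60 GiB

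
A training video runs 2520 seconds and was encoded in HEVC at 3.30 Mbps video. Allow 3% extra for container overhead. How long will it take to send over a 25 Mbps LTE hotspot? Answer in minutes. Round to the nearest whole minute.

6 minutes

File: 3.300 Mbps × 2520 s = 8316.0 Mb.
With 3% container overhead: ×1.03. → 8565.5 Mb.
At 25 Mbps: 8565.5 / 25 = 342.6 s ≈ 5.71 minutes.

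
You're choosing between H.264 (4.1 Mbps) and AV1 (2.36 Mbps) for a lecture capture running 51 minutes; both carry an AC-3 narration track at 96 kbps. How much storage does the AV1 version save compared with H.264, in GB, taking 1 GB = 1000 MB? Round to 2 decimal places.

51 min = 3060 s
Audio: 96 kbps = 0.096 Mbps.
H.264: 4.196 Mbps × 3060 s = 12839.8 Mb = 1.605 GB.
AV1: 2.456 Mbps × 3060 s = 7515.4 Mb = 0.939 GB.
Saving: 1.605 − 0.939 = 0.666 GB.

0.67 GB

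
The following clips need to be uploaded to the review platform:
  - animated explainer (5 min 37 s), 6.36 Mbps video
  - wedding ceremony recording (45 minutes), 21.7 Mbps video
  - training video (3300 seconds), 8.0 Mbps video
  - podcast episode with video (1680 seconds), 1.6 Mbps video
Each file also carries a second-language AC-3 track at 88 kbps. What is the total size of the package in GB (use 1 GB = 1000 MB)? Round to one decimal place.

11.3 GB

Audio: 88 kbps = 0.088 Mbps.
animated explainer: 6.448 Mbps × 337 s = 2173.0 Mb
wedding ceremony recording: 21.788 Mbps × 2700 s = 58827.6 Mb
training video: 8.088 Mbps × 3300 s = 26690.4 Mb
podcast episode with video: 1.688 Mbps × 1680 s = 2835.8 Mb
Total: 90526.8 Mb = 11315.9 MB.
= 11.32 GB.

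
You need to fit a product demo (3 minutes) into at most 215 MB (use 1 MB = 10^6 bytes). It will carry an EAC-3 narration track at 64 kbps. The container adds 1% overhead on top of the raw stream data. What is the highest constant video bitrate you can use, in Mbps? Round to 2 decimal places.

Budget: 215 MB = 1720.0 Mb.
Stream payload after overhead: 1720.0 / 1.01 = 1703.0 Mb.
3 min = 180 s
Total bitrate budget: 1703.0 Mb / 180 s = 9.461 Mbps.
Audio: 64 kbps = 0.064 Mbps.
Video: 9.461 − 0.064 = 9.397 Mbps.

9.40 Mbps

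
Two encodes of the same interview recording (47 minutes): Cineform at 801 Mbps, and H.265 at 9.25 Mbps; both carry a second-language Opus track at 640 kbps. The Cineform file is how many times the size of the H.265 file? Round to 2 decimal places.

81.06

47 min = 2820 s
Audio: 640 kbps = 0.640 Mbps.
Cineform: 801.640 Mbps × 2820 s = 2260624.8 Mb = 263.171 GiB.
H.265: 9.890 Mbps × 2820 s = 27889.8 Mb = 3.247 GiB.
Ratio: 263.171 / 3.247 = 81.056.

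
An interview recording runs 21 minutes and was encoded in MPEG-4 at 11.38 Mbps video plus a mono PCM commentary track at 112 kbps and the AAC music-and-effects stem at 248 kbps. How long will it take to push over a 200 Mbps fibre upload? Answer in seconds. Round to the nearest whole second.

74 seconds

21 min = 1260 s
Audio total: 112 + 248 = 360 kbps = 0.360 Mbps.
Total bitrate: 11.740 Mbps.
File: 11.740 Mbps × 1260 s = 14792.4 Mb.
At 200 Mbps: 14792.4 / 200 = 74.0 s ≈ 74 seconds.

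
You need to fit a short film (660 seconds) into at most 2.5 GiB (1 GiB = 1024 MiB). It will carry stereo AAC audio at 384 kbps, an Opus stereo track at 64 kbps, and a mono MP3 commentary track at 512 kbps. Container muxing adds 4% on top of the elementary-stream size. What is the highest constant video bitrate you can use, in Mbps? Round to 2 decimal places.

Budget: 2.5 GiB = 21474.8 Mb.
Stream payload after overhead: 21474.8 / 1.04 = 20648.9 Mb.
Total bitrate budget: 20648.9 Mb / 660 s = 31.286 Mbps.
Audio total: 384 + 64 + 512 = 960 kbps = 0.960 Mbps.
Video: 31.286 − 0.960 = 30.326 Mbps.

30.33 Mbps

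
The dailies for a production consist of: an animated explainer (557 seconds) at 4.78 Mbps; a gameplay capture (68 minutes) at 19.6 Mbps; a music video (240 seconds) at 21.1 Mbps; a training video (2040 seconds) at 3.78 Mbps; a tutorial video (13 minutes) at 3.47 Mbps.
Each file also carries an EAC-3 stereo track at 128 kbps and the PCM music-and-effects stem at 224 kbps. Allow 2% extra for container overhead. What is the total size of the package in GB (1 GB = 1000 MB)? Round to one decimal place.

12.9 GB

Audio total: 128 + 224 = 352 kbps = 0.352 Mbps.
animated explainer: 5.132 Mbps × 557 s × 1.02 = 2915.7 Mb
gameplay capture: 19.952 Mbps × 4080 s × 1.02 = 83032.2 Mb
music video: 21.452 Mbps × 240 s × 1.02 = 5251.4 Mb
training video: 4.132 Mbps × 2040 s × 1.02 = 8597.9 Mb
tutorial video: 3.822 Mbps × 780 s × 1.02 = 3040.8 Mb
Total: 102838.0 Mb = 12854.8 MB.
= 12.85 GB.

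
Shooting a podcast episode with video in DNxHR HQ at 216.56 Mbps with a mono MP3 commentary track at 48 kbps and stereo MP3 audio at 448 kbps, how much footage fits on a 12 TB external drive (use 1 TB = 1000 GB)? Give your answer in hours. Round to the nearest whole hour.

Audio total: 48 + 448 = 496 kbps = 0.496 Mbps.
Total bitrate: 216.56 + 0.496 = 217.056 Mbps.
Capacity: 12 TB = 96,000,000 Mb.
Recording time: 96,000,000 / 217.056 = 442,282 s ≈ 123 hours.

123 hours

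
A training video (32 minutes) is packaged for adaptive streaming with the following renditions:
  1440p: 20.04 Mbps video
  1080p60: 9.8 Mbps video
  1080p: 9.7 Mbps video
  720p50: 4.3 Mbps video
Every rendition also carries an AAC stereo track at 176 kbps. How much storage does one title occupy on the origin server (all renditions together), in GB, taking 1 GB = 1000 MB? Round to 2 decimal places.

32 min = 1920 s
Audio: 176 kbps = 0.176 Mbps.
Sum of rendition bitrates: (20.04+0.176) + (9.8+0.176) + (9.7+0.176) + (4.3+0.176) = 44.544 Mbps.
× 1920 s = 85,524 Mb = 10,691 MB = 10.69 GB.

10.69 GB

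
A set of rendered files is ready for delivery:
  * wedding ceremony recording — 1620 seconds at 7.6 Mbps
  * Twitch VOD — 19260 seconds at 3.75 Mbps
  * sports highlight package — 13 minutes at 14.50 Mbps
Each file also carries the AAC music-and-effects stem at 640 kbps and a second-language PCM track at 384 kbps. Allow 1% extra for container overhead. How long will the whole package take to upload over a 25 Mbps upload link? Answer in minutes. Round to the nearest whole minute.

79 minutes

Audio total: 640 + 384 = 1024 kbps = 1.024 Mbps.
wedding ceremony recording: 8.624 Mbps × 1620 s × 1.01 = 14110.6 Mb
Twitch VOD: 4.774 Mbps × 19260 s × 1.01 = 92866.7 Mb
sports highlight package: 15.524 Mbps × 780 s × 1.01 = 12229.8 Mb
Total: 119207.1 Mb = 14900.9 MB.
At 25 Mbps: 119207.1 / 25 = 4768 s ≈ 79.5 minutes.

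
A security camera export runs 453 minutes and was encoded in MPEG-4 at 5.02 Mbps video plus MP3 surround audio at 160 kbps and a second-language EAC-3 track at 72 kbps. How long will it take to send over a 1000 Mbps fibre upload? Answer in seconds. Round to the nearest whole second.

453 min = 27180 s
Audio total: 160 + 72 = 232 kbps = 0.232 Mbps.
Total bitrate: 5.252 Mbps.
File: 5.252 Mbps × 27180 s = 142749.4 Mb.
At 1000 Mbps: 142749.4 / 1000 = 142.7 s ≈ 143 seconds.

143 seconds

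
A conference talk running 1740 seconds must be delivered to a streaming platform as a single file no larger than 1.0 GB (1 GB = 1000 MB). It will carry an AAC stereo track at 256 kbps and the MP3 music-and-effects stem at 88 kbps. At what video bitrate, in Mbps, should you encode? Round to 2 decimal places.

Budget: 1.0 GB = 8000.0 Mb.
Total bitrate budget: 8000.0 Mb / 1740 s = 4.598 Mbps.
Audio total: 256 + 88 = 344 kbps = 0.344 Mbps.
Video: 4.598 − 0.344 = 4.254 Mbps.

4.25 Mbps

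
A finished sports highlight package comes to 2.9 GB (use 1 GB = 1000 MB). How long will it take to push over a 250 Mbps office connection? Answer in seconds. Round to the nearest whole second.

File: 2.9 GB = 23200.0 Mb.
At 250 Mbps: 23200.0 / 250 = 92.8 s ≈ 92.8 seconds.

93 seconds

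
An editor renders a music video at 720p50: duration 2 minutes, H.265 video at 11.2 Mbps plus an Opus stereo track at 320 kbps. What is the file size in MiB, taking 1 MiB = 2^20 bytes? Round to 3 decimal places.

164.795 MiB

2 min = 120 s
Audio: 320 kbps = 0.320 Mbps.
Total bitrate: 11.2 + 0.320 = 11.520 Mbps.
Stream data: 11.520 Mbps × 120 s = 1382.4 Mb.
1,382 Mb = 172,800,000 bytes ÷ 1,048,576 = 164.8 MiB.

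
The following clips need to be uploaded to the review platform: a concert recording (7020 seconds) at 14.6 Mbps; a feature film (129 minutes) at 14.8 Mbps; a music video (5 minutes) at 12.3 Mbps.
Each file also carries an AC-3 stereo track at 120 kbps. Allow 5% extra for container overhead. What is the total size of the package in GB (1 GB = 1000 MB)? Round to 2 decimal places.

29.21 GB

Audio: 120 kbps = 0.120 Mbps.
concert recording: 14.720 Mbps × 7020 s × 1.05 = 108501.1 Mb
feature film: 14.920 Mbps × 7740 s × 1.05 = 121254.8 Mb
music video: 12.420 Mbps × 300 s × 1.05 = 3912.3 Mb
Total: 233668.3 Mb = 29208.5 MB.
= 29.21 GB.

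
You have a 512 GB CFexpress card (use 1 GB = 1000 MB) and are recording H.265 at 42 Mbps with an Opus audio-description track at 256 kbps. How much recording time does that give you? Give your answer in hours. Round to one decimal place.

Audio: 256 kbps = 0.256 Mbps.
Total bitrate: 42 + 0.256 = 42.256 Mbps.
Capacity: 512 GB = 4,096,000 Mb.
Recording time: 4,096,000 / 42.256 = 96,933 s ≈ 26.9 hours.

26.9 hours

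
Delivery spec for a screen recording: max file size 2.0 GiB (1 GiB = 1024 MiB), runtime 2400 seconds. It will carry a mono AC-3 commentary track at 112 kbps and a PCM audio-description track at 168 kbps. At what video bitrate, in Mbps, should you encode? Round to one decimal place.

Budget: 2.0 GiB = 17179.9 Mb.
Total bitrate budget: 17179.9 Mb / 2400 s = 7.158 Mbps.
Audio total: 112 + 168 = 280 kbps = 0.280 Mbps.
Video: 7.158 − 0.280 = 6.878 Mbps.

6.9 Mbps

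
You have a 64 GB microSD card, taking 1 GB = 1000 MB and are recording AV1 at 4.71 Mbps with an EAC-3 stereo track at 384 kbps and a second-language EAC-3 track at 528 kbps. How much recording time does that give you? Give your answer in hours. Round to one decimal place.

Audio total: 384 + 528 = 912 kbps = 0.912 Mbps.
Total bitrate: 4.71 + 0.912 = 5.622 Mbps.
Capacity: 64 GB = 512,000 Mb.
Recording time: 512,000 / 5.622 = 91,071 s ≈ 25.3 hours.

25.3 hours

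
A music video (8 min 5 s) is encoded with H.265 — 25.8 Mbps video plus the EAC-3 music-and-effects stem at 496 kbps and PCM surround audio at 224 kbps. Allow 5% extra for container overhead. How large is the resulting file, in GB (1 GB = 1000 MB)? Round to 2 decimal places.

1.69 GB

8 min 5 s = 485 s
Audio total: 496 + 224 = 720 kbps = 0.720 Mbps.
Total bitrate: 25.8 + 0.720 = 26.520 Mbps.
Stream data: 26.520 Mbps × 485 s = 12862.2 Mb.
With 5% container overhead: ×1.05.
13,505 Mb ÷ 8 = 1,688 MB → 1.688 GB.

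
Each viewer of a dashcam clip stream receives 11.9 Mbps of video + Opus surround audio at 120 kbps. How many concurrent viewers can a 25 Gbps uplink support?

Audio: 120 kbps = 0.120 Mbps.
Per-viewer media rate: 12.020 Mbps.
25 Gbps = 25,000 Mbps; 25,000 / 12.020 = 2079.87 → 2079 viewers.

2079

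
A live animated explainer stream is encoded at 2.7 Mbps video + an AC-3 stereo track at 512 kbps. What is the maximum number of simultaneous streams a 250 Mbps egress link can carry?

77

Audio: 512 kbps = 0.512 Mbps.
Per-viewer media rate: 3.212 Mbps.
250 Mbps = 250.0 Mbps; 250.0 / 3.212 = 77.83 → 77 viewers.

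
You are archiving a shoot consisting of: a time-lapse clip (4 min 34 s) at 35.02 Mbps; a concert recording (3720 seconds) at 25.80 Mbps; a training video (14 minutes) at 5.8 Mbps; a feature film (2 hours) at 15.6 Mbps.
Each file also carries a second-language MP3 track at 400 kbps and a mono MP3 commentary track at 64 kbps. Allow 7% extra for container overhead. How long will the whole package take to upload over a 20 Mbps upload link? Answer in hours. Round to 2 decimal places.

3.39 hours

Audio total: 400 + 64 = 464 kbps = 0.464 Mbps.
time-lapse clip: 35.484 Mbps × 274 s × 1.07 = 10403.2 Mb
concert recording: 26.264 Mbps × 3720 s × 1.07 = 104541.2 Mb
training video: 6.264 Mbps × 840 s × 1.07 = 5630.1 Mb
feature film: 16.064 Mbps × 7200 s × 1.07 = 123757.1 Mb
Total: 244331.6 Mb = 30541.4 MB.
At 20 Mbps: 244331.6 / 20 = 12217 s ≈ 3.39 hours.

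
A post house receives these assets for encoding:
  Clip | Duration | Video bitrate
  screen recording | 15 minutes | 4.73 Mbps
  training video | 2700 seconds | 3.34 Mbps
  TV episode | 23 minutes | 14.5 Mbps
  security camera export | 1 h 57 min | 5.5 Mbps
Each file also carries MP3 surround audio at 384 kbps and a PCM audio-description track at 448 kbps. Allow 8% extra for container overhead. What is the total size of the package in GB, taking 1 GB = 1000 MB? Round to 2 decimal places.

Audio total: 384 + 448 = 832 kbps = 0.832 Mbps.
screen recording: 5.562 Mbps × 900 s × 1.08 = 5406.3 Mb
training video: 4.172 Mbps × 2700 s × 1.08 = 12165.6 Mb
TV episode: 15.332 Mbps × 1380 s × 1.08 = 22850.8 Mb
security camera export: 6.332 Mbps × 7020 s × 1.08 = 48006.7 Mb
Total: 88429.3 Mb = 11053.7 MB.
= 11.05 GB.

11.05 GB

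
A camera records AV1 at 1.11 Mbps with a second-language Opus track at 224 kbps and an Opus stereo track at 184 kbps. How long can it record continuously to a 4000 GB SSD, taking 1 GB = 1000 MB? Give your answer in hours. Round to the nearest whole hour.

Audio total: 224 + 184 = 408 kbps = 0.408 Mbps.
Total bitrate: 1.11 + 0.408 = 1.518 Mbps.
Capacity: 4000 GB = 32,000,000 Mb.
Recording time: 32,000,000 / 1.518 = 21,080,369 s ≈ 5,856 hours.

5856 hours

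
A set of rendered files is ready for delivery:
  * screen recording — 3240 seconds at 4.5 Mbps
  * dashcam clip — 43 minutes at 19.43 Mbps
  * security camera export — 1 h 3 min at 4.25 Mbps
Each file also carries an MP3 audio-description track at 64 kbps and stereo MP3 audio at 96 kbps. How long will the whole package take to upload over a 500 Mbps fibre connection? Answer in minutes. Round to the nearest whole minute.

3 minutes

Audio total: 64 + 96 = 160 kbps = 0.160 Mbps.
screen recording: 4.660 Mbps × 3240 s = 15098.4 Mb
dashcam clip: 19.590 Mbps × 2580 s = 50542.2 Mb
security camera export: 4.410 Mbps × 3780 s = 16669.8 Mb
Total: 82310.4 Mb = 10288.8 MB.
At 500 Mbps: 82310.4 / 500 = 165 s ≈ 2.74 minutes.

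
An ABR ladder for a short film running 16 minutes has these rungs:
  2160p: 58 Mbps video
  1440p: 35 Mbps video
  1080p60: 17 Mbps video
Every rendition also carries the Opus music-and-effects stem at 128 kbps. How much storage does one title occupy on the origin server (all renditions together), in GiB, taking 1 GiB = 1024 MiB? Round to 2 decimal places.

16 min = 960 s
Audio: 128 kbps = 0.128 Mbps.
Sum of rendition bitrates: (58+0.128) + (35+0.128) + (17+0.128) = 110.384 Mbps.
× 960 s = 105,969 Mb = 13,246 MB = 12.34 GiB.

12.34 GiB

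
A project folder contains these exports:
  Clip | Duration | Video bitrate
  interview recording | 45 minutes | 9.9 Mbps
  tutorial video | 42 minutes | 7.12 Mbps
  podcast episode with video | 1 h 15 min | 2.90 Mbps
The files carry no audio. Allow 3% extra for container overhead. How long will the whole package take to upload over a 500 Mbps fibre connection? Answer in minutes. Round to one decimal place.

2.0 minutes

interview recording: 9.900 Mbps × 2700 s × 1.03 = 27531.9 Mb
tutorial video: 7.120 Mbps × 2520 s × 1.03 = 18480.7 Mb
podcast episode with video: 2.900 Mbps × 4500 s × 1.03 = 13441.5 Mb
Total: 59454.1 Mb = 7431.8 MB.
At 500 Mbps: 59454.1 / 500 = 119 s ≈ 1.98 minutes.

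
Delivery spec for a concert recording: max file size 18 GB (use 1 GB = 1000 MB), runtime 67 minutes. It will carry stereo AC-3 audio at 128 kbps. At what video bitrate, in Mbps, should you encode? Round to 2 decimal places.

Budget: 18 GB = 144000.0 Mb.
67 min = 4020 s
Total bitrate budget: 144000.0 Mb / 4020 s = 35.821 Mbps.
Audio: 128 kbps = 0.128 Mbps.
Video: 35.821 − 0.128 = 35.693 Mbps.

35.69 Mbps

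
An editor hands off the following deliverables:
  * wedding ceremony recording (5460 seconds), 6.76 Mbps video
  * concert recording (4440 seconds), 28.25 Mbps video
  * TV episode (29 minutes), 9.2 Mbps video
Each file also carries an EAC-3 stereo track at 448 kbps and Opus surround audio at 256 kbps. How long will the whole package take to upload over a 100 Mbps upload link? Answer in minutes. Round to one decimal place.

Audio total: 448 + 256 = 704 kbps = 0.704 Mbps.
wedding ceremony recording: 7.464 Mbps × 5460 s = 40753.4 Mb
concert recording: 28.954 Mbps × 4440 s = 128555.8 Mb
TV episode: 9.904 Mbps × 1740 s = 17233.0 Mb
Total: 186542.2 Mb = 23317.8 MB.
At 100 Mbps: 186542.2 / 100 = 1865 s ≈ 31.1 minutes.

31.1 minutes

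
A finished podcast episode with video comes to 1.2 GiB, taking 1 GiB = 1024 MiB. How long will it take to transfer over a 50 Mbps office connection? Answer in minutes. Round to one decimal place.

File: 1.2 GiB = 10307.9 Mb.
At 50 Mbps: 10307.9 / 50 = 206.2 s ≈ 3.44 minutes.

3.4 minutes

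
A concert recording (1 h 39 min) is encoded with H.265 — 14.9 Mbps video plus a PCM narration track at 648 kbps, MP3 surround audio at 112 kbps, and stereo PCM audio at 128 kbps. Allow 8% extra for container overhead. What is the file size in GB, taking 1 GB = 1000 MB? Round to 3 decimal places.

1 h 39 min = 99 min = 5940 s
Audio total: 648 + 112 + 128 = 888 kbps = 0.888 Mbps.
Total bitrate: 14.9 + 0.888 = 15.788 Mbps.
Stream data: 15.788 Mbps × 5940 s = 93780.7 Mb.
With 8% container overhead: ×1.08.
101,283 Mb ÷ 8 = 12,660 MB → 12.66 GB.

12.660 GB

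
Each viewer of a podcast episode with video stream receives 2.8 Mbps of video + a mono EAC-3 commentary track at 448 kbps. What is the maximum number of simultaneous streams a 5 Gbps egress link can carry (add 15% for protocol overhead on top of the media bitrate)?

Audio: 448 kbps = 0.448 Mbps.
Per-viewer media rate: 3.248 Mbps.
On the wire with 15% overhead: 3.735 Mbps.
5 Gbps = 5,000 Mbps; 5,000 / 3.735 = 1338.62 → 1338 viewers.

1338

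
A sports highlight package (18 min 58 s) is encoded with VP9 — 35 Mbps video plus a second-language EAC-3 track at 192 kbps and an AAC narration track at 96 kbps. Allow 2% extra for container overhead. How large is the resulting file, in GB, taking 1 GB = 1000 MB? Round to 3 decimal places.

5.120 GB

18 min 58 s = 1138 s
Audio total: 192 + 96 = 288 kbps = 0.288 Mbps.
Total bitrate: 35 + 0.288 = 35.288 Mbps.
Stream data: 35.288 Mbps × 1138 s = 40157.7 Mb.
With 2% container overhead: ×1.02.
40,961 Mb ÷ 8 = 5,120 MB → 5.120 GB.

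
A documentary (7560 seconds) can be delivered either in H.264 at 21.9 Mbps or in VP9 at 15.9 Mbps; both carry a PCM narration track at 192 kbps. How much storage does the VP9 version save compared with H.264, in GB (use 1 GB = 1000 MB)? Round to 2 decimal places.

Audio: 192 kbps = 0.192 Mbps.
H.264: 22.092 Mbps × 7560 s = 167015.5 Mb = 20.877 GB.
VP9: 16.092 Mbps × 7560 s = 121655.5 Mb = 15.207 GB.
Saving: 20.877 − 15.207 = 5.670 GB.

5.67 GB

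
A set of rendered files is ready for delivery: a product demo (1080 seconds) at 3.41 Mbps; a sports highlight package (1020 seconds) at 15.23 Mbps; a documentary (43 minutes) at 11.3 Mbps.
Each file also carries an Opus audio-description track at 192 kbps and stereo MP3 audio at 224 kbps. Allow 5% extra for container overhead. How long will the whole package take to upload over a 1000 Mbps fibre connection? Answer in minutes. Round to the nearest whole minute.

Audio total: 192 + 224 = 416 kbps = 0.416 Mbps.
product demo: 3.826 Mbps × 1080 s × 1.05 = 4338.7 Mb
sports highlight package: 15.646 Mbps × 1020 s × 1.05 = 16756.9 Mb
documentary: 11.716 Mbps × 2580 s × 1.05 = 31738.6 Mb
Total: 52834.2 Mb = 6604.3 MB.
At 1000 Mbps: 52834.2 / 1000 = 53 s ≈ 0.881 minutes.

1 minutes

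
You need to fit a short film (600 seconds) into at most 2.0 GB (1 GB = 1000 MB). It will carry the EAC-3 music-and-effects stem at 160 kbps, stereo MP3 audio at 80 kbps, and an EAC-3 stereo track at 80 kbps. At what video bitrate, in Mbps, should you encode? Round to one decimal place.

26.3 Mbps

Budget: 2.0 GB = 16000.0 Mb.
Total bitrate budget: 16000.0 Mb / 600 s = 26.667 Mbps.
Audio total: 160 + 80 + 80 = 320 kbps = 0.320 Mbps.
Video: 26.667 − 0.320 = 26.347 Mbps.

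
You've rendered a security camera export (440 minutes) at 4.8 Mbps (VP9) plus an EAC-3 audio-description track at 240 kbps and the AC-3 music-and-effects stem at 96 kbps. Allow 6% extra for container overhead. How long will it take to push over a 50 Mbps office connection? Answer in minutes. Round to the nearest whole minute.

440 min = 26400 s
Audio total: 240 + 96 = 336 kbps = 0.336 Mbps.
Total bitrate: 5.136 Mbps.
File: 5.136 Mbps × 26400 s = 135590.4 Mb.
With 6% container overhead: ×1.06. → 143725.8 Mb.
At 50 Mbps: 143725.8 / 50 = 2874.5 s ≈ 47.9 minutes.

48 minutes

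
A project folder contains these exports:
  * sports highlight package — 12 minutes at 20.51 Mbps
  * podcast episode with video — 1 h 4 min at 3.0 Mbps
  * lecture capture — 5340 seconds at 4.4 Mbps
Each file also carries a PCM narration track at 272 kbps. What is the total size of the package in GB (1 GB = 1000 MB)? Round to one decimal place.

Audio: 272 kbps = 0.272 Mbps.
sports highlight package: 20.782 Mbps × 720 s = 14963.0 Mb
podcast episode with video: 3.272 Mbps × 3840 s = 12564.5 Mb
lecture capture: 4.672 Mbps × 5340 s = 24948.5 Mb
Total: 52476.0 Mb = 6559.5 MB.
= 6.559 GB.

6.6 GB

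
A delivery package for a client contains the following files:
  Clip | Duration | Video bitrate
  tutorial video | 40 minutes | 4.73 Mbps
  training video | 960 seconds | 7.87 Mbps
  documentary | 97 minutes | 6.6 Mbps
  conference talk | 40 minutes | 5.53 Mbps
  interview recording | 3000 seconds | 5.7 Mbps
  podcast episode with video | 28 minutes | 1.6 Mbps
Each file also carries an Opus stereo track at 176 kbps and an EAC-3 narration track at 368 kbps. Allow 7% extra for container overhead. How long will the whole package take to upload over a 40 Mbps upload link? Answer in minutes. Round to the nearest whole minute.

Audio total: 176 + 368 = 544 kbps = 0.544 Mbps.
tutorial video: 5.274 Mbps × 2400 s × 1.07 = 13543.6 Mb
training video: 8.414 Mbps × 960 s × 1.07 = 8642.9 Mb
documentary: 7.144 Mbps × 5820 s × 1.07 = 44488.5 Mb
conference talk: 6.074 Mbps × 2400 s × 1.07 = 15598.0 Mb
interview recording: 6.244 Mbps × 3000 s × 1.07 = 20043.2 Mb
podcast episode with video: 2.144 Mbps × 1680 s × 1.07 = 3854.1 Mb
Total: 106170.4 Mb = 13271.3 MB.
At 40 Mbps: 106170.4 / 40 = 2654 s ≈ 44.2 minutes.

44 minutes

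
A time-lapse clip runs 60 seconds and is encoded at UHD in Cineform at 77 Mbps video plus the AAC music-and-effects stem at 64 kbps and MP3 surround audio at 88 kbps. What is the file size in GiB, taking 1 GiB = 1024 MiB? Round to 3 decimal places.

Audio total: 64 + 88 = 152 kbps = 0.152 Mbps.
Total bitrate: 77 + 0.152 = 77.152 Mbps.
Stream data: 77.152 Mbps × 60 s = 4629.1 Mb.
4,629 Mb = 578,640,000 bytes ÷ 1,073,741,824 = 0.5389 GiB.

0.539 GiB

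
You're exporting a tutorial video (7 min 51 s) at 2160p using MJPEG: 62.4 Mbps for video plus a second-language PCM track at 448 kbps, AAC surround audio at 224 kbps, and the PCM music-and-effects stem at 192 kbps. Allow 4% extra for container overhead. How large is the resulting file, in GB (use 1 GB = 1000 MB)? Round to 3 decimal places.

3.874 GB

7 min 51 s = 471 s
Audio total: 448 + 224 + 192 = 864 kbps = 0.864 Mbps.
Total bitrate: 62.4 + 0.864 = 63.264 Mbps.
Stream data: 63.264 Mbps × 471 s = 29797.3 Mb.
With 4% container overhead: ×1.04.
30,989 Mb ÷ 8 = 3,874 MB → 3.874 GB.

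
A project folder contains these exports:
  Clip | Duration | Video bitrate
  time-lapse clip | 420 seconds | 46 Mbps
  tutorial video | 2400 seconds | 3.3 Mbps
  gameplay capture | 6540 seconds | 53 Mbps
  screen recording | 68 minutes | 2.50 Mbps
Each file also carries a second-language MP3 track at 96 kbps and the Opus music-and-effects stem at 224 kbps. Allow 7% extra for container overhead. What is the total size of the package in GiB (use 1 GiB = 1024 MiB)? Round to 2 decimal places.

Audio total: 96 + 224 = 320 kbps = 0.320 Mbps.
time-lapse clip: 46.320 Mbps × 420 s × 1.07 = 20816.2 Mb
tutorial video: 3.620 Mbps × 2400 s × 1.07 = 9296.2 Mb
gameplay capture: 53.320 Mbps × 6540 s × 1.07 = 373122.7 Mb
screen recording: 2.820 Mbps × 4080 s × 1.07 = 12311.0 Mb
Total: 415546.1 Mb = 51943.3 MB.
= 48.38 GiB.

48.38 GiB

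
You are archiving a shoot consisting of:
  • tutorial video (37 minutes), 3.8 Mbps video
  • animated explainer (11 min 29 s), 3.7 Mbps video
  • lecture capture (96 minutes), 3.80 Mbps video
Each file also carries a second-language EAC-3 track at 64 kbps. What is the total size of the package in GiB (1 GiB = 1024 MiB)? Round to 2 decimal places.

Audio: 64 kbps = 0.064 Mbps.
tutorial video: 3.864 Mbps × 2220 s = 8578.1 Mb
animated explainer: 3.764 Mbps × 689 s = 2593.4 Mb
lecture capture: 3.864 Mbps × 5760 s = 22256.6 Mb
Total: 33428.1 Mb = 4178.5 MB.
= 3.892 GiB.

3.89 GiB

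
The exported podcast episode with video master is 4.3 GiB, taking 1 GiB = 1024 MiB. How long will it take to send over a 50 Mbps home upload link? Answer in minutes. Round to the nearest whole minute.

File: 4.3 GiB = 36936.7 Mb.
At 50 Mbps: 36936.7 / 50 = 738.7 s ≈ 12.3 minutes.

12 minutes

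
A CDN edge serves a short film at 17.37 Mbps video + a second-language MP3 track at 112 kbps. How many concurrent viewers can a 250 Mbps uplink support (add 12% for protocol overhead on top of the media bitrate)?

Audio: 112 kbps = 0.112 Mbps.
Per-viewer media rate: 17.482 Mbps.
On the wire with 12% overhead: 19.580 Mbps.
250 Mbps = 250.0 Mbps; 250.0 / 19.580 = 12.77 → 12 viewers.

12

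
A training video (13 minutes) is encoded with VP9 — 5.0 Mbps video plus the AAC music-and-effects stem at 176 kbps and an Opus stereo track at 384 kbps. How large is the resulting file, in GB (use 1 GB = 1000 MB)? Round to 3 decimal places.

0.542 GB

13 min = 780 s
Audio total: 176 + 384 = 560 kbps = 0.560 Mbps.
Total bitrate: 5.0 + 0.560 = 5.560 Mbps.
Stream data: 5.560 Mbps × 780 s = 4336.8 Mb.
4,337 Mb ÷ 8 = 542.1 MB → 0.5421 GB.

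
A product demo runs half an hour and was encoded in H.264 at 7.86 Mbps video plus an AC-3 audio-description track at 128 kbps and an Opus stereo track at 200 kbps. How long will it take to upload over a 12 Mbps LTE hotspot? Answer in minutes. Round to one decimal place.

30 min = 1800 s
Audio total: 128 + 200 = 328 kbps = 0.328 Mbps.
Total bitrate: 8.188 Mbps.
File: 8.188 Mbps × 1800 s = 14738.4 Mb.
At 12 Mbps: 14738.4 / 12 = 1228.2 s ≈ 20.5 minutes.

20.5 minutes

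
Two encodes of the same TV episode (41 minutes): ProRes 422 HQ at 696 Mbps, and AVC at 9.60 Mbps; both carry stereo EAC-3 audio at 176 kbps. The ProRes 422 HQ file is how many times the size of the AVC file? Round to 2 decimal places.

71.21

41 min = 2460 s
Audio: 176 kbps = 0.176 Mbps.
ProRes 422 HQ: 696.176 Mbps × 2460 s = 1712593.0 Mb = 199.372 GiB.
AVC: 9.776 Mbps × 2460 s = 24049.0 Mb = 2.800 GiB.
Ratio: 199.372 / 2.800 = 71.213.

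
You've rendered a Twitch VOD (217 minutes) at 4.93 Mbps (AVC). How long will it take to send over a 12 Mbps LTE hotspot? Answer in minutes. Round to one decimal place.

89.2 minutes

217 min = 13020 s
File: 4.930 Mbps × 13020 s = 64188.6 Mb.
At 12 Mbps: 64188.6 / 12 = 5349.1 s ≈ 89.2 minutes.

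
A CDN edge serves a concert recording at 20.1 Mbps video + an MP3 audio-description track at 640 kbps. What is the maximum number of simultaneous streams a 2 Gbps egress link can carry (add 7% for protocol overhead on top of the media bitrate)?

Audio: 640 kbps = 0.640 Mbps.
Per-viewer media rate: 20.740 Mbps.
On the wire with 7% overhead: 22.192 Mbps.
2 Gbps = 2,000 Mbps; 2,000 / 22.192 = 90.12 → 90 viewers.

90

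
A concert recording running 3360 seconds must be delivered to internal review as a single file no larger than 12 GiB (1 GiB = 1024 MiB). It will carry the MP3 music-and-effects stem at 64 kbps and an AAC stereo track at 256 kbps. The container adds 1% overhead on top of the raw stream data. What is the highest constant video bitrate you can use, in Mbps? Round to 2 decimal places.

Budget: 12 GiB = 103079.2 Mb.
Stream payload after overhead: 103079.2 / 1.01 = 102058.6 Mb.
Total bitrate budget: 102058.6 Mb / 3360 s = 30.375 Mbps.
Audio total: 64 + 256 = 320 kbps = 0.320 Mbps.
Video: 30.375 − 0.320 = 30.055 Mbps.

30.05 Mbps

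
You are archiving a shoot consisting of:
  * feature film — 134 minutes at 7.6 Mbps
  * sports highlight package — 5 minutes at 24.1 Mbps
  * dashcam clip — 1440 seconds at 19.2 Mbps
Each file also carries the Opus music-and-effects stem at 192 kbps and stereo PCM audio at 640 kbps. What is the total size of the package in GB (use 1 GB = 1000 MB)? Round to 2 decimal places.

13.01 GB

Audio total: 192 + 640 = 832 kbps = 0.832 Mbps.
feature film: 8.432 Mbps × 8040 s = 67793.3 Mb
sports highlight package: 24.932 Mbps × 300 s = 7479.6 Mb
dashcam clip: 20.032 Mbps × 1440 s = 28846.1 Mb
Total: 104119.0 Mb = 13014.9 MB.
= 13.01 GB.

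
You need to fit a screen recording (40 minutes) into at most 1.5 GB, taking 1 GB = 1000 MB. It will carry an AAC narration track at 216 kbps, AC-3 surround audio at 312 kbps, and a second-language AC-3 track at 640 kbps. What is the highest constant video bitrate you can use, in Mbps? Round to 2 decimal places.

Budget: 1.5 GB = 12000.0 Mb.
40 min = 2400 s
Total bitrate budget: 12000.0 Mb / 2400 s = 5.000 Mbps.
Audio total: 216 + 312 + 640 = 1168 kbps = 1.168 Mbps.
Video: 5.000 − 1.168 = 3.832 Mbps.

3.83 Mbps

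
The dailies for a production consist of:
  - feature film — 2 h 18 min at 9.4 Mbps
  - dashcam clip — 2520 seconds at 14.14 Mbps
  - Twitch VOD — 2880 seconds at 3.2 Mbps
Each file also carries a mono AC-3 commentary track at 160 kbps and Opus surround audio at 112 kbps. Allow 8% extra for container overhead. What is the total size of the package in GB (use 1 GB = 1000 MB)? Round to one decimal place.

17.1 GB

Audio total: 160 + 112 = 272 kbps = 0.272 Mbps.
feature film: 9.672 Mbps × 8280 s × 1.08 = 86490.9 Mb
dashcam clip: 14.412 Mbps × 2520 s × 1.08 = 39223.7 Mb
Twitch VOD: 3.472 Mbps × 2880 s × 1.08 = 10799.3 Mb
Total: 136513.9 Mb = 17064.2 MB.
= 17.06 GB.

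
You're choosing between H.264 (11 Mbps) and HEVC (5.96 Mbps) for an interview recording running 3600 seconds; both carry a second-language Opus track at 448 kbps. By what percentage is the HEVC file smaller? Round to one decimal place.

44.0%

Audio: 448 kbps = 0.448 Mbps.
H.264: 11.448 Mbps × 3600 s = 41212.8 Mb = 4.798 GiB.
HEVC: 6.408 Mbps × 3600 s = 23068.8 Mb = 2.686 GiB.
Reduction: (1 − 2.686/4.798) × 100 = 44.03%.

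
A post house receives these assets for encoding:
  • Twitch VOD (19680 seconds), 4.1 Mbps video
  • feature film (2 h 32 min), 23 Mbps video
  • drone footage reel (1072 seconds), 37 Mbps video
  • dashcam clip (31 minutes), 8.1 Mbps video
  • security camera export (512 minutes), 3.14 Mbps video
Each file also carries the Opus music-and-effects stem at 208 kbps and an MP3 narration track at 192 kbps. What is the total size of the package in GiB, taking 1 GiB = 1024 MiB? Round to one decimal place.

Audio total: 208 + 192 = 400 kbps = 0.400 Mbps.
Twitch VOD: 4.500 Mbps × 19680 s = 88560.0 Mb
feature film: 23.400 Mbps × 9120 s = 213408.0 Mb
drone footage reel: 37.400 Mbps × 1072 s = 40092.8 Mb
dashcam clip: 8.500 Mbps × 1860 s = 15810.0 Mb
security camera export: 3.540 Mbps × 30720 s = 108748.8 Mb
Total: 466619.6 Mb = 58327.4 MB.
= 54.32 GiB.

54.3 GiB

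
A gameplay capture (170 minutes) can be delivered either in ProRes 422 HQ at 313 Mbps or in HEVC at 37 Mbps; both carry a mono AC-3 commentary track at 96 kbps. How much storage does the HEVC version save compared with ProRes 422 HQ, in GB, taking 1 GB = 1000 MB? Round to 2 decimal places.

351.90 GB

170 min = 10200 s
Audio: 96 kbps = 0.096 Mbps.
ProRes 422 HQ: 313.096 Mbps × 10200 s = 3193579.2 Mb = 399.197 GB.
HEVC: 37.096 Mbps × 10200 s = 378379.2 Mb = 47.297 GB.
Saving: 399.197 − 47.297 = 351.900 GB.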